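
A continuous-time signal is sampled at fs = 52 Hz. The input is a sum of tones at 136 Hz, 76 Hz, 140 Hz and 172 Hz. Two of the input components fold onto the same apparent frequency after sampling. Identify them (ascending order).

fs/2 = 26 Hz.
136 Hz mod fs = 32 Hz.
32 Hz > fs/2 = 26 Hz, folds to fs − 32 Hz = 20 Hz.
76 Hz mod fs = 24 Hz.
24 Hz ≤ fs/2 = 26 Hz, appears at 24 Hz.
140 Hz mod fs = 36 Hz.
36 Hz > fs/2 = 26 Hz, folds to fs − 36 Hz = 16 Hz.
172 Hz mod fs = 16 Hz.
16 Hz ≤ fs/2 = 26 Hz, appears at 16 Hz.
140 Hz and 172 Hz both map to 16 Hz.

140 Hz, 172 Hz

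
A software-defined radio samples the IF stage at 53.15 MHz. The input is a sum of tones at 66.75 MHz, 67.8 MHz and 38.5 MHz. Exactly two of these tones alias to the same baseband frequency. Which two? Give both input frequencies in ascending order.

fs/2 = 26.575 MHz.
66.75 MHz mod fs = 13.6 MHz.
13.6 MHz ≤ fs/2 = 26.575 MHz, appears at 13.6 MHz.
67.8 MHz mod fs = 14.65 MHz.
14.65 MHz ≤ fs/2 = 26.575 MHz, appears at 14.65 MHz.
38.5 MHz > fs/2 = 26.575 MHz, folds to fs − 38.5 MHz = 14.65 MHz.
38.5 MHz and 67.8 MHz both map to 14.65 MHz.

38.5 MHz, 67.8 MHz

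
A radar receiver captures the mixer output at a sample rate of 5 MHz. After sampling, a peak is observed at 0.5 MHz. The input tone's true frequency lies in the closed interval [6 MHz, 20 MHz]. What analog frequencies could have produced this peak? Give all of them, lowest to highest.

9.5 MHz, 10.5 MHz, 14.5 MHz, 15.5 MHz, 19.5 MHz

Frequencies that alias to 0.5 MHz are k·fs ± 0.5 MHz for integer k ≥ 0.
k=0: 0.5 MHz.
k=1: 4.5 MHz, 5.5 MHz.
k=2: 9.5 MHz, 10.5 MHz.
k=3: 14.5 MHz, 15.5 MHz.
k=4: 19.5 MHz, 20.5 MHz.
k=5: 24.5 MHz, 25.5 MHz.
Within [6 MHz, 20 MHz]: 9.5 MHz, 10.5 MHz, 14.5 MHz, 15.5 MHz, 19.5 MHz.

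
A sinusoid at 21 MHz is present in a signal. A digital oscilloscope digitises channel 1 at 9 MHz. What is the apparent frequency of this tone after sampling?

21 MHz mod fs = 3 MHz.
3 MHz ≤ fs/2 = 4.5 MHz, appears at 3 MHz.

3 MHz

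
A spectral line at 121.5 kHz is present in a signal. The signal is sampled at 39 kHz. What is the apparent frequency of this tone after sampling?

4.5 kHz

121.5 kHz mod fs = 4.5 kHz.
4.5 kHz ≤ fs/2 = 19.5 kHz, appears at 4.5 kHz.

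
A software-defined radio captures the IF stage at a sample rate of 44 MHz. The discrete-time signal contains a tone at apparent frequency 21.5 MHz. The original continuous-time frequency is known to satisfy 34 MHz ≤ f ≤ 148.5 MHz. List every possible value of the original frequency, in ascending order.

Frequencies that alias to 21.5 MHz are k·fs ± 21.5 MHz for integer k ≥ 0.
k=0: 21.5 MHz.
k=1: 22.5 MHz, 65.5 MHz.
k=2: 66.5 MHz, 109.5 MHz.
k=3: 110.5 MHz, 153.5 MHz.
k=4: 154.5 MHz, 197.5 MHz.
Within [34 MHz, 148.5 MHz]: 65.5 MHz, 66.5 MHz, 109.5 MHz, 110.5 MHz.

65.5 MHz, 66.5 MHz, 109.5 MHz, 110.5 MHz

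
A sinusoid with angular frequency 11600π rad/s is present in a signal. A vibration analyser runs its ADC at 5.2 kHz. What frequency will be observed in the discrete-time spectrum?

0.6 kHz

ω = 11600π rad/s → f = ω/(2π) = 5800 Hz = 5.8 kHz.
5.8 kHz mod fs = 0.6 kHz.
0.6 kHz ≤ fs/2 = 2.6 kHz, appears at 0.6 kHz.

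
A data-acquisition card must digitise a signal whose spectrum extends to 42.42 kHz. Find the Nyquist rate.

84.84 kHz

Nyquist rate = 2 × 42.42 kHz = 84.84 kHz.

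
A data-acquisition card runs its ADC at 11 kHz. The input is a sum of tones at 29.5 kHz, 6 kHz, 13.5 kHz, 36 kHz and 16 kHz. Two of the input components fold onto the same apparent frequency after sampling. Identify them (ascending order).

6 kHz, 16 kHz

fs/2 = 5.5 kHz.
29.5 kHz mod fs = 7.5 kHz.
7.5 kHz > fs/2 = 5.5 kHz, folds to fs − 7.5 kHz = 3.5 kHz.
6 kHz > fs/2 = 5.5 kHz, folds to fs − 6 kHz = 5 kHz.
13.5 kHz mod fs = 2.5 kHz.
2.5 kHz ≤ fs/2 = 5.5 kHz, appears at 2.5 kHz.
36 kHz mod fs = 3 kHz.
3 kHz ≤ fs/2 = 5.5 kHz, appears at 3 kHz.
16 kHz mod fs = 5 kHz.
5 kHz ≤ fs/2 = 5.5 kHz, appears at 5 kHz.
6 kHz and 16 kHz both map to 5 kHz.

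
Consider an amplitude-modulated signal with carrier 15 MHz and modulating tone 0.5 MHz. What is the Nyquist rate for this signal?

31 MHz

AM sidebands sit at fc ± fm = 14.5 MHz and 15.5 MHz.
Highest-frequency component: 15.5 MHz.
Nyquist rate = 2 × 15.5 MHz = 31 MHz.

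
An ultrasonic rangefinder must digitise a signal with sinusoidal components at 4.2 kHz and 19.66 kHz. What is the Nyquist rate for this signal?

39.32 kHz

Highest-frequency component: 19.66 kHz.
Nyquist rate = 2 × 19.66 kHz = 39.32 kHz.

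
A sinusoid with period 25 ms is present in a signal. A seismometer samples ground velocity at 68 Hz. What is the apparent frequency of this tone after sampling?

T = 25 ms → f = 1/T = 40 Hz.
40 Hz > fs/2 = 34 Hz, folds to fs − 40 Hz = 28 Hz.

28 Hz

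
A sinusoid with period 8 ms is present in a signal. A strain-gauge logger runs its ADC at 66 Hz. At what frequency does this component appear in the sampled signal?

T = 8 ms → f = 1/T = 125 Hz.
125 Hz mod fs = 59 Hz.
59 Hz > fs/2 = 33 Hz, folds to fs − 59 Hz = 7 Hz.

7 Hz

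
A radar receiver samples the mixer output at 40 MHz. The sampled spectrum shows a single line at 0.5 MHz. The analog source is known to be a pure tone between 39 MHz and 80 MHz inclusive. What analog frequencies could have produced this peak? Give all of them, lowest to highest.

Frequencies that alias to 0.5 MHz are k·fs ± 0.5 MHz for integer k ≥ 0.
k=0: 0.5 MHz.
k=1: 39.5 MHz, 40.5 MHz.
k=2: 79.5 MHz, 80.5 MHz.
k=3: 119.5 MHz, 120.5 MHz.
Within [39 MHz, 80 MHz]: 39.5 MHz, 40.5 MHz, 79.5 MHz.

39.5 MHz, 40.5 MHz, 79.5 MHz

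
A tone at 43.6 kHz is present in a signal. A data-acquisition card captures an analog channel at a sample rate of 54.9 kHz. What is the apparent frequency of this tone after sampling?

43.6 kHz > fs/2 = 27.45 kHz, folds to fs − 43.6 kHz = 11.3 kHz.

11.3 kHz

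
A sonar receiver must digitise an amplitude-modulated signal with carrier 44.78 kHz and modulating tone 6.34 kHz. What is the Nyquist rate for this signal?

102.24 kHz

AM sidebands sit at fc ± fm = 38.44 kHz and 51.12 kHz.
Highest-frequency component: 51.12 kHz.
Nyquist rate = 2 × 51.12 kHz = 102.24 kHz.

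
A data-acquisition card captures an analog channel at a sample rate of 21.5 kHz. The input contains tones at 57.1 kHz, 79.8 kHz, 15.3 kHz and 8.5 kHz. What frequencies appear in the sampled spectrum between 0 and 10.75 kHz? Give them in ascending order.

fs/2 = 10.75 kHz.
57.1 kHz mod fs = 14.1 kHz.
14.1 kHz > fs/2 = 10.75 kHz, folds to fs − 14.1 kHz = 7.4 kHz.
79.8 kHz mod fs = 15.3 kHz.
15.3 kHz > fs/2 = 10.75 kHz, folds to fs − 15.3 kHz = 6.2 kHz.
15.3 kHz > fs/2 = 10.75 kHz, folds to fs − 15.3 kHz = 6.2 kHz.
8.5 kHz ≤ fs/2 = 10.75 kHz, passes unchanged.
Distinct values: {6.2 kHz, 7.4 kHz, 8.5 kHz}.

6.2 kHz, 7.4 kHz, 8.5 kHz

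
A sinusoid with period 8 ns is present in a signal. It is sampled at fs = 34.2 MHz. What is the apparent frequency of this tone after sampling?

T = 8 ns → f = 1/T = 125 MHz.
125 MHz mod fs = 22.4 MHz.
22.4 MHz > fs/2 = 17.1 MHz, folds to fs − 22.4 MHz = 11.8 MHz.

11.8 MHz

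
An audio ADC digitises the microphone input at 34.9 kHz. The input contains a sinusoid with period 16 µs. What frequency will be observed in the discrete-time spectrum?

T = 16 µs → f = 1/T = 62.5 kHz.
62.5 kHz mod fs = 27.6 kHz.
27.6 kHz > fs/2 = 17.45 kHz, folds to fs − 27.6 kHz = 7.3 kHz.

7.3 kHz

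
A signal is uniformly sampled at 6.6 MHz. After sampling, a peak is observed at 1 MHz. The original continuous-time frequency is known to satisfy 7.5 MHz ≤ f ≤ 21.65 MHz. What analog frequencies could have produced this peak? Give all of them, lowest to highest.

7.6 MHz, 12.2 MHz, 14.2 MHz, 18.8 MHz, 20.8 MHz

Frequencies that alias to 1 MHz are k·fs ± 1 MHz for integer k ≥ 0.
k=0: 1 MHz.
k=1: 5.6 MHz, 7.6 MHz.
k=2: 12.2 MHz, 14.2 MHz.
k=3: 18.8 MHz, 20.8 MHz.
k=4: 25.4 MHz, 27.4 MHz.
Within [7.5 MHz, 21.65 MHz]: 7.6 MHz, 12.2 MHz, 14.2 MHz, 18.8 MHz, 20.8 MHz.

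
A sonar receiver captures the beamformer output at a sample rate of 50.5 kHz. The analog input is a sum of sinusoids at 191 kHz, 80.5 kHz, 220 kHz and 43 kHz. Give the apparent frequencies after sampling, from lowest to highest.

7.5 kHz, 11 kHz, 18 kHz, 20.5 kHz

fs/2 = 25.25 kHz.
191 kHz mod fs = 39.5 kHz.
39.5 kHz > fs/2 = 25.25 kHz, folds to fs − 39.5 kHz = 11 kHz.
80.5 kHz mod fs = 30 kHz.
30 kHz > fs/2 = 25.25 kHz, folds to fs − 30 kHz = 20.5 kHz.
220 kHz mod fs = 18 kHz.
18 kHz ≤ fs/2 = 25.25 kHz, appears at 18 kHz.
43 kHz > fs/2 = 25.25 kHz, folds to fs − 43 kHz = 7.5 kHz.
Distinct values: {7.5 kHz, 11 kHz, 18 kHz, 20.5 kHz}.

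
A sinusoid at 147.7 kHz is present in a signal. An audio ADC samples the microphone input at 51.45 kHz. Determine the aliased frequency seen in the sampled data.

6.65 kHz

147.7 kHz mod fs = 44.8 kHz.
44.8 kHz > fs/2 = 25.725 kHz, folds to fs − 44.8 kHz = 6.65 kHz.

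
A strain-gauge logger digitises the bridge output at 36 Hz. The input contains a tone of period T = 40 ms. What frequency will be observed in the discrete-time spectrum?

T = 40 ms → f = 1/T = 25 Hz.
25 Hz > fs/2 = 18 Hz, folds to fs − 25 Hz = 11 Hz.

11 Hz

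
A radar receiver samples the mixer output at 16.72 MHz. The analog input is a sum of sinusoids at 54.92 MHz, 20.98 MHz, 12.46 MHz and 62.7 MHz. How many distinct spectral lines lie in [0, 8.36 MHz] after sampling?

3

fs/2 = 8.36 MHz.
54.92 MHz mod fs = 4.76 MHz.
4.76 MHz ≤ fs/2 = 8.36 MHz, appears at 4.76 MHz.
20.98 MHz mod fs = 4.26 MHz.
4.26 MHz ≤ fs/2 = 8.36 MHz, appears at 4.26 MHz.
12.46 MHz > fs/2 = 8.36 MHz, folds to fs − 12.46 MHz = 4.26 MHz.
62.7 MHz mod fs = 12.54 MHz.
12.54 MHz > fs/2 = 8.36 MHz, folds to fs − 12.54 MHz = 4.18 MHz.
Distinct values: {4.18 MHz, 4.26 MHz, 4.76 MHz} → 3.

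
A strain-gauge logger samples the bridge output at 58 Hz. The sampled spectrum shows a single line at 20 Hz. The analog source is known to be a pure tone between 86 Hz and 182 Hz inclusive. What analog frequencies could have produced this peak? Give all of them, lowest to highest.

96 Hz, 136 Hz, 154 Hz

Frequencies that alias to 20 Hz are k·fs ± 20 Hz for integer k ≥ 0.
k=0: 20 Hz.
k=1: 38 Hz, 78 Hz.
k=2: 96 Hz, 136 Hz.
k=3: 154 Hz, 194 Hz.
k=4: 212 Hz, 252 Hz.
Within [86 Hz, 182 Hz]: 96 Hz, 136 Hz, 154 Hz.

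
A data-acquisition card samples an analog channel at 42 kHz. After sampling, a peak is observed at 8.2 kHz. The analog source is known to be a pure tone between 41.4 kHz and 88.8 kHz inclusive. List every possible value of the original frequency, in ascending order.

50.2 kHz, 75.8 kHz

Frequencies that alias to 8.2 kHz are k·fs ± 8.2 kHz for integer k ≥ 0.
k=0: 8.2 kHz.
k=1: 33.8 kHz, 50.2 kHz.
k=2: 75.8 kHz, 92.2 kHz.
k=3: 117.8 kHz, 134.2 kHz.
Within [41.4 kHz, 88.8 kHz]: 50.2 kHz, 75.8 kHz.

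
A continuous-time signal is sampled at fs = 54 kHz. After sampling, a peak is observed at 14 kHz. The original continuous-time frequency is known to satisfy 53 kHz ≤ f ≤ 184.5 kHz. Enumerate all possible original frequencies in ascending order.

Frequencies that alias to 14 kHz are k·fs ± 14 kHz for integer k ≥ 0.
k=0: 14 kHz.
k=1: 40 kHz, 68 kHz.
k=2: 94 kHz, 122 kHz.
k=3: 148 kHz, 176 kHz.
k=4: 202 kHz, 230 kHz.
Within [53 kHz, 184.5 kHz]: 68 kHz, 94 kHz, 122 kHz, 148 kHz, 176 kHz.

68 kHz, 94 kHz, 122 kHz, 148 kHz, 176 kHz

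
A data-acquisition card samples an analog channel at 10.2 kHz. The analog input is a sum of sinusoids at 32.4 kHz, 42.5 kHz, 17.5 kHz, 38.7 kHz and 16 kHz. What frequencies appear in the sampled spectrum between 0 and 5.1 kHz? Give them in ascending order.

1.7 kHz, 1.8 kHz, 2.1 kHz, 2.9 kHz, 4.4 kHz

fs/2 = 5.1 kHz.
32.4 kHz mod fs = 1.8 kHz.
1.8 kHz ≤ fs/2 = 5.1 kHz, appears at 1.8 kHz.
42.5 kHz mod fs = 1.7 kHz.
1.7 kHz ≤ fs/2 = 5.1 kHz, appears at 1.7 kHz.
17.5 kHz mod fs = 7.3 kHz.
7.3 kHz > fs/2 = 5.1 kHz, folds to fs − 7.3 kHz = 2.9 kHz.
38.7 kHz mod fs = 8.1 kHz.
8.1 kHz > fs/2 = 5.1 kHz, folds to fs − 8.1 kHz = 2.1 kHz.
16 kHz mod fs = 5.8 kHz.
5.8 kHz > fs/2 = 5.1 kHz, folds to fs − 5.8 kHz = 4.4 kHz.
Distinct values: {1.7 kHz, 1.8 kHz, 2.1 kHz, 2.9 kHz, 4.4 kHz}.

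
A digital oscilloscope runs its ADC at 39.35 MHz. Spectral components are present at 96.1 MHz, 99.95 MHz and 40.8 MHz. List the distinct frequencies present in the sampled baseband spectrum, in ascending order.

fs/2 = 19.675 MHz.
96.1 MHz mod fs = 17.4 MHz.
17.4 MHz ≤ fs/2 = 19.675 MHz, appears at 17.4 MHz.
99.95 MHz mod fs = 21.25 MHz.
21.25 MHz > fs/2 = 19.675 MHz, folds to fs − 21.25 MHz = 18.1 MHz.
40.8 MHz mod fs = 1.45 MHz.
1.45 MHz ≤ fs/2 = 19.675 MHz, appears at 1.45 MHz.
Distinct values: {1.45 MHz, 17.4 MHz, 18.1 MHz}.

1.45 MHz, 17.4 MHz, 18.1 MHz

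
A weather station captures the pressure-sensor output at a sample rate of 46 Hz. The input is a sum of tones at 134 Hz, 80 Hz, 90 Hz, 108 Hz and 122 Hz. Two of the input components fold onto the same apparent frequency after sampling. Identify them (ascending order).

fs/2 = 23 Hz.
134 Hz mod fs = 42 Hz.
42 Hz > fs/2 = 23 Hz, folds to fs − 42 Hz = 4 Hz.
80 Hz mod fs = 34 Hz.
34 Hz > fs/2 = 23 Hz, folds to fs − 34 Hz = 12 Hz.
90 Hz mod fs = 44 Hz.
44 Hz > fs/2 = 23 Hz, folds to fs − 44 Hz = 2 Hz.
108 Hz mod fs = 16 Hz.
16 Hz ≤ fs/2 = 23 Hz, appears at 16 Hz.
122 Hz mod fs = 30 Hz.
30 Hz > fs/2 = 23 Hz, folds to fs − 30 Hz = 16 Hz.
108 Hz and 122 Hz both map to 16 Hz.

108 Hz, 122 Hz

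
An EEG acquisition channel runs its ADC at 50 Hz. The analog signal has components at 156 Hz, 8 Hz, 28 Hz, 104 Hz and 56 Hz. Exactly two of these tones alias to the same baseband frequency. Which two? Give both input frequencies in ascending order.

fs/2 = 25 Hz.
156 Hz mod fs = 6 Hz.
6 Hz ≤ fs/2 = 25 Hz, appears at 6 Hz.
8 Hz ≤ fs/2 = 25 Hz, passes unchanged.
28 Hz > fs/2 = 25 Hz, folds to fs − 28 Hz = 22 Hz.
104 Hz mod fs = 4 Hz.
4 Hz ≤ fs/2 = 25 Hz, appears at 4 Hz.
56 Hz mod fs = 6 Hz.
6 Hz ≤ fs/2 = 25 Hz, appears at 6 Hz.
56 Hz and 156 Hz both map to 6 Hz.

56 Hz, 156 Hz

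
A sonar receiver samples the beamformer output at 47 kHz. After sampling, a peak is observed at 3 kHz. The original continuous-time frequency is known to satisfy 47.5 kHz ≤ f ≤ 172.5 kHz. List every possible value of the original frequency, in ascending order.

50 kHz, 91 kHz, 97 kHz, 138 kHz, 144 kHz

Frequencies that alias to 3 kHz are k·fs ± 3 kHz for integer k ≥ 0.
k=0: 3 kHz.
k=1: 44 kHz, 50 kHz.
k=2: 91 kHz, 97 kHz.
k=3: 138 kHz, 144 kHz.
k=4: 185 kHz, 191 kHz.
Within [47.5 kHz, 172.5 kHz]: 50 kHz, 91 kHz, 97 kHz, 138 kHz, 144 kHz.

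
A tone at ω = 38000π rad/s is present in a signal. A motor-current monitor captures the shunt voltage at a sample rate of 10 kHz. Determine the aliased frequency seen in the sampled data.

1 kHz

ω = 38000π rad/s → f = ω/(2π) = 19000 Hz = 19 kHz.
19 kHz mod fs = 9 kHz.
9 kHz > fs/2 = 5 kHz, folds to fs − 9 kHz = 1 kHz.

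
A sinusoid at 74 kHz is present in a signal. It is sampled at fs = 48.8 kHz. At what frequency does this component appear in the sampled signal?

74 kHz mod fs = 25.2 kHz.
25.2 kHz > fs/2 = 24.4 kHz, folds to fs − 25.2 kHz = 23.6 kHz.

23.6 kHz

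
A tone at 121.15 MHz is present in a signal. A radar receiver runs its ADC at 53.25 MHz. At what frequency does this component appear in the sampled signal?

14.65 MHz

121.15 MHz mod fs = 14.65 MHz.
14.65 MHz ≤ fs/2 = 26.625 MHz, appears at 14.65 MHz.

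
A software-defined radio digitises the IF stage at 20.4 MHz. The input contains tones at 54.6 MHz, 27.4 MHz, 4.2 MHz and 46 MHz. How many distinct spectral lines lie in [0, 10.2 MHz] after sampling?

4

fs/2 = 10.2 MHz.
54.6 MHz mod fs = 13.8 MHz.
13.8 MHz > fs/2 = 10.2 MHz, folds to fs − 13.8 MHz = 6.6 MHz.
27.4 MHz mod fs = 7 MHz.
7 MHz ≤ fs/2 = 10.2 MHz, appears at 7 MHz.
4.2 MHz ≤ fs/2 = 10.2 MHz, passes unchanged.
46 MHz mod fs = 5.2 MHz.
5.2 MHz ≤ fs/2 = 10.2 MHz, appears at 5.2 MHz.
Distinct values: {4.2 MHz, 5.2 MHz, 6.6 MHz, 7 MHz} → 4.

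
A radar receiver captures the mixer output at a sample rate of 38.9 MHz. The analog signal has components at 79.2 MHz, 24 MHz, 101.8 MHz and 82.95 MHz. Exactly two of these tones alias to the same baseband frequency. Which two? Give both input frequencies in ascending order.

fs/2 = 19.45 MHz.
79.2 MHz mod fs = 1.4 MHz.
1.4 MHz ≤ fs/2 = 19.45 MHz, appears at 1.4 MHz.
24 MHz > fs/2 = 19.45 MHz, folds to fs − 24 MHz = 14.9 MHz.
101.8 MHz mod fs = 24 MHz.
24 MHz > fs/2 = 19.45 MHz, folds to fs − 24 MHz = 14.9 MHz.
82.95 MHz mod fs = 5.15 MHz.
5.15 MHz ≤ fs/2 = 19.45 MHz, appears at 5.15 MHz.
24 MHz and 101.8 MHz both map to 14.9 MHz.

24 MHz, 101.8 MHz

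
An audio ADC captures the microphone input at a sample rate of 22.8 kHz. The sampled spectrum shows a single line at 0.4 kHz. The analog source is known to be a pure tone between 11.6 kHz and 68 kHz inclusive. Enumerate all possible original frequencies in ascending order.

Frequencies that alias to 0.4 kHz are k·fs ± 0.4 kHz for integer k ≥ 0.
k=0: 0.4 kHz.
k=1: 22.4 kHz, 23.2 kHz.
k=2: 45.2 kHz, 46 kHz.
k=3: 68 kHz, 68.8 kHz.
k=4: 90.8 kHz, 91.6 kHz.
Within [11.6 kHz, 68 kHz]: 22.4 kHz, 23.2 kHz, 45.2 kHz, 46 kHz, 68 kHz.

22.4 kHz, 23.2 kHz, 45.2 kHz, 46 kHz, 68 kHz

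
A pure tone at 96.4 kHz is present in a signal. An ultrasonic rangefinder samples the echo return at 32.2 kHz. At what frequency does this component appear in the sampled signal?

0.2 kHz

96.4 kHz mod fs = 32 kHz.
32 kHz > fs/2 = 16.1 kHz, folds to fs − 32 kHz = 0.2 kHz.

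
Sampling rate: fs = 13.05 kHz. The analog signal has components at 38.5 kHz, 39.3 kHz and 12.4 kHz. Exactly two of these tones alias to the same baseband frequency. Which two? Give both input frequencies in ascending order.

12.4 kHz, 38.5 kHz

fs/2 = 6.525 kHz.
38.5 kHz mod fs = 12.4 kHz.
12.4 kHz > fs/2 = 6.525 kHz, folds to fs − 12.4 kHz = 0.65 kHz.
39.3 kHz mod fs = 0.15 kHz.
0.15 kHz ≤ fs/2 = 6.525 kHz, appears at 0.15 kHz.
12.4 kHz > fs/2 = 6.525 kHz, folds to fs − 12.4 kHz = 0.65 kHz.
12.4 kHz and 38.5 kHz both map to 0.65 kHz.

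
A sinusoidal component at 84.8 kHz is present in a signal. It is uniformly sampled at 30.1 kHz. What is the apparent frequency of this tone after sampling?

5.5 kHz

84.8 kHz mod fs = 24.6 kHz.
24.6 kHz > fs/2 = 15.05 kHz, folds to fs − 24.6 kHz = 5.5 kHz.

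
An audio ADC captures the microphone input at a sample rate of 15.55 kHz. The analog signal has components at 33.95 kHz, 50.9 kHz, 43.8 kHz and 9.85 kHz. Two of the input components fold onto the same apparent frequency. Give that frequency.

2.85 kHz

fs/2 = 7.775 kHz.
33.95 kHz mod fs = 2.85 kHz.
2.85 kHz ≤ fs/2 = 7.775 kHz, appears at 2.85 kHz.
50.9 kHz mod fs = 4.25 kHz.
4.25 kHz ≤ fs/2 = 7.775 kHz, appears at 4.25 kHz.
43.8 kHz mod fs = 12.7 kHz.
12.7 kHz > fs/2 = 7.775 kHz, folds to fs − 12.7 kHz = 2.85 kHz.
9.85 kHz > fs/2 = 7.775 kHz, folds to fs − 9.85 kHz = 5.7 kHz.
33.95 kHz and 43.8 kHz both map to 2.85 kHz.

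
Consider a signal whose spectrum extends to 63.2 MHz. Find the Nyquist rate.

Nyquist rate = 2 × 63.2 MHz = 126.4 MHz.

126.4 MHz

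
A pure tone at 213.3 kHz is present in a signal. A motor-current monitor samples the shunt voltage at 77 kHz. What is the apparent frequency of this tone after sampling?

17.7 kHz

213.3 kHz mod fs = 59.3 kHz.
59.3 kHz > fs/2 = 38.5 kHz, folds to fs − 59.3 kHz = 17.7 kHz.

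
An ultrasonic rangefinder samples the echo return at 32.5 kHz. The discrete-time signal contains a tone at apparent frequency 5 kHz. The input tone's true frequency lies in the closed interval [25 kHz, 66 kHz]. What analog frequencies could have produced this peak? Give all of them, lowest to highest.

Frequencies that alias to 5 kHz are k·fs ± 5 kHz for integer k ≥ 0.
k=0: 5 kHz.
k=1: 27.5 kHz, 37.5 kHz.
k=2: 60 kHz, 70 kHz.
k=3: 92.5 kHz, 102.5 kHz.
Within [25 kHz, 66 kHz]: 27.5 kHz, 37.5 kHz, 60 kHz.

27.5 kHz, 37.5 kHz, 60 kHz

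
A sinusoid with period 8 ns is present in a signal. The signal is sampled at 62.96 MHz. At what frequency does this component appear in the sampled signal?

0.92 MHz

T = 8 ns → f = 1/T = 125 MHz.
125 MHz mod fs = 62.04 MHz.
62.04 MHz > fs/2 = 31.48 MHz, folds to fs − 62.04 MHz = 0.92 MHz.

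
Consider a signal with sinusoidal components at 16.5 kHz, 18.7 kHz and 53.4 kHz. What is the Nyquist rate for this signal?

106.8 kHz

Highest-frequency component: 53.4 kHz.
Nyquist rate = 2 × 53.4 kHz = 106.8 kHz.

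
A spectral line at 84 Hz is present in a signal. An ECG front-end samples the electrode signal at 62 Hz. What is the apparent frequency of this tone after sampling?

84 Hz mod fs = 22 Hz.
22 Hz ≤ fs/2 = 31 Hz, appears at 22 Hz.

22 Hz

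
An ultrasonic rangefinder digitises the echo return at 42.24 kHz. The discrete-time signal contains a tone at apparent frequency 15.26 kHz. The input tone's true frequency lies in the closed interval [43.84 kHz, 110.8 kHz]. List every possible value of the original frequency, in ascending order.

57.5 kHz, 69.22 kHz, 99.74 kHz

Frequencies that alias to 15.26 kHz are k·fs ± 15.26 kHz for integer k ≥ 0.
k=0: 15.26 kHz.
k=1: 26.98 kHz, 57.5 kHz.
k=2: 69.22 kHz, 99.74 kHz.
k=3: 111.46 kHz, 141.98 kHz.
Within [43.84 kHz, 110.8 kHz]: 57.5 kHz, 69.22 kHz, 99.74 kHz.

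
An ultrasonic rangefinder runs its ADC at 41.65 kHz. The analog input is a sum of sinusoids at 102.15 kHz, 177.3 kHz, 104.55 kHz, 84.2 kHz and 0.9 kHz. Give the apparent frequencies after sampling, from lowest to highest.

fs/2 = 20.825 kHz.
102.15 kHz mod fs = 18.85 kHz.
18.85 kHz ≤ fs/2 = 20.825 kHz, appears at 18.85 kHz.
177.3 kHz mod fs = 10.7 kHz.
10.7 kHz ≤ fs/2 = 20.825 kHz, appears at 10.7 kHz.
104.55 kHz mod fs = 21.25 kHz.
21.25 kHz > fs/2 = 20.825 kHz, folds to fs − 21.25 kHz = 20.4 kHz.
84.2 kHz mod fs = 0.9 kHz.
0.9 kHz ≤ fs/2 = 20.825 kHz, appears at 0.9 kHz.
0.9 kHz ≤ fs/2 = 20.825 kHz, passes unchanged.
Distinct values: {0.9 kHz, 10.7 kHz, 18.85 kHz, 20.4 kHz}.

0.9 kHz, 10.7 kHz, 18.85 kHz, 20.4 kHz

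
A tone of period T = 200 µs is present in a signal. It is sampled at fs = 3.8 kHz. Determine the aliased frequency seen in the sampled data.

1.2 kHz

T = 200 µs → f = 1/T = 5 kHz.
5 kHz mod fs = 1.2 kHz.
1.2 kHz ≤ fs/2 = 1.9 kHz, appears at 1.2 kHz.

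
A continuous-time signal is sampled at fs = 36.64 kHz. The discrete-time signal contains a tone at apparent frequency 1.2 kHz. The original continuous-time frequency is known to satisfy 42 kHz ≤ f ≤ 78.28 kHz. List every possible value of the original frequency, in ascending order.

Frequencies that alias to 1.2 kHz are k·fs ± 1.2 kHz for integer k ≥ 0.
k=0: 1.2 kHz.
k=1: 35.44 kHz, 37.84 kHz.
k=2: 72.08 kHz, 74.48 kHz.
k=3: 108.72 kHz, 111.12 kHz.
Within [42 kHz, 78.28 kHz]: 72.08 kHz, 74.48 kHz.

72.08 kHz, 74.48 kHz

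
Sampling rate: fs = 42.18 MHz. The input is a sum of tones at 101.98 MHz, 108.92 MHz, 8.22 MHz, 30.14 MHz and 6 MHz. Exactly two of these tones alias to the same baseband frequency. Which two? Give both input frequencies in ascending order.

fs/2 = 21.09 MHz.
101.98 MHz mod fs = 17.62 MHz.
17.62 MHz ≤ fs/2 = 21.09 MHz, appears at 17.62 MHz.
108.92 MHz mod fs = 24.56 MHz.
24.56 MHz > fs/2 = 21.09 MHz, folds to fs − 24.56 MHz = 17.62 MHz.
8.22 MHz ≤ fs/2 = 21.09 MHz, passes unchanged.
30.14 MHz > fs/2 = 21.09 MHz, folds to fs − 30.14 MHz = 12.04 MHz.
6 MHz ≤ fs/2 = 21.09 MHz, passes unchanged.
101.98 MHz and 108.92 MHz both map to 17.62 MHz.

101.98 MHz, 108.92 MHz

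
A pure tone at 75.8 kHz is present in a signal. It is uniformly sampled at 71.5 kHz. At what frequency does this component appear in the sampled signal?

75.8 kHz mod fs = 4.3 kHz.
4.3 kHz ≤ fs/2 = 35.75 kHz, appears at 4.3 kHz.

4.3 kHz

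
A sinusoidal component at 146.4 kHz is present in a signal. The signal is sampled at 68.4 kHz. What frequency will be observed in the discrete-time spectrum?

9.6 kHz

146.4 kHz mod fs = 9.6 kHz.
9.6 kHz ≤ fs/2 = 34.2 kHz, appears at 9.6 kHz.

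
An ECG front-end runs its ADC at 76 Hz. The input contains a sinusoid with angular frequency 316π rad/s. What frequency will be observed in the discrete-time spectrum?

ω = 316π rad/s → f = ω/(2π) = 158 Hz.
158 Hz mod fs = 6 Hz.
6 Hz ≤ fs/2 = 38 Hz, appears at 6 Hz.

6 Hz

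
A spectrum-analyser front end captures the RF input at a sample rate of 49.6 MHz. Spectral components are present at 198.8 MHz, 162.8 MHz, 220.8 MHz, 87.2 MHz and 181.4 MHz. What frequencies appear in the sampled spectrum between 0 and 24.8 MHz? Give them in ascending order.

0.4 MHz, 12 MHz, 14 MHz, 17 MHz, 22.4 MHz

fs/2 = 24.8 MHz.
198.8 MHz mod fs = 0.4 MHz.
0.4 MHz ≤ fs/2 = 24.8 MHz, appears at 0.4 MHz.
162.8 MHz mod fs = 14 MHz.
14 MHz ≤ fs/2 = 24.8 MHz, appears at 14 MHz.
220.8 MHz mod fs = 22.4 MHz.
22.4 MHz ≤ fs/2 = 24.8 MHz, appears at 22.4 MHz.
87.2 MHz mod fs = 37.6 MHz.
37.6 MHz > fs/2 = 24.8 MHz, folds to fs − 37.6 MHz = 12 MHz.
181.4 MHz mod fs = 32.6 MHz.
32.6 MHz > fs/2 = 24.8 MHz, folds to fs − 32.6 MHz = 17 MHz.
Distinct values: {0.4 MHz, 12 MHz, 14 MHz, 17 MHz, 22.4 MHz}.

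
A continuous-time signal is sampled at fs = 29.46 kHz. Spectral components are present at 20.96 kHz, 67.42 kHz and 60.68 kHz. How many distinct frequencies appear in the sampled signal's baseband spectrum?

2

fs/2 = 14.73 kHz.
20.96 kHz > fs/2 = 14.73 kHz, folds to fs − 20.96 kHz = 8.5 kHz.
67.42 kHz mod fs = 8.5 kHz.
8.5 kHz ≤ fs/2 = 14.73 kHz, appears at 8.5 kHz.
60.68 kHz mod fs = 1.76 kHz.
1.76 kHz ≤ fs/2 = 14.73 kHz, appears at 1.76 kHz.
Distinct values: {1.76 kHz, 8.5 kHz} → 2.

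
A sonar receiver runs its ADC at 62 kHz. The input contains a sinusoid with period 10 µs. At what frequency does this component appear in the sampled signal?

T = 10 µs → f = 1/T = 100 kHz.
100 kHz mod fs = 38 kHz.
38 kHz > fs/2 = 31 kHz, folds to fs − 38 kHz = 24 kHz.

24 kHz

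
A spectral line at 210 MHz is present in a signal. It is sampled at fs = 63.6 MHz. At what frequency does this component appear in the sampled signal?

19.2 MHz

210 MHz mod fs = 19.2 MHz.
19.2 MHz ≤ fs/2 = 31.8 MHz, appears at 19.2 MHz.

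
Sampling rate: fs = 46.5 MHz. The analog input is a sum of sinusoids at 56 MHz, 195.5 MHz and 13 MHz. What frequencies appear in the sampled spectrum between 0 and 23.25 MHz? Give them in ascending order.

fs/2 = 23.25 MHz.
56 MHz mod fs = 9.5 MHz.
9.5 MHz ≤ fs/2 = 23.25 MHz, appears at 9.5 MHz.
195.5 MHz mod fs = 9.5 MHz.
9.5 MHz ≤ fs/2 = 23.25 MHz, appears at 9.5 MHz.
13 MHz ≤ fs/2 = 23.25 MHz, passes unchanged.
Distinct values: {9.5 MHz, 13 MHz}.

9.5 MHz, 13 MHz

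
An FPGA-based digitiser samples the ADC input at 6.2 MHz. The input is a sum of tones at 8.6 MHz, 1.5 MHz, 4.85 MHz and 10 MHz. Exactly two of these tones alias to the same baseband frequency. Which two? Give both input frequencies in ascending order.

8.6 MHz, 10 MHz

fs/2 = 3.1 MHz.
8.6 MHz mod fs = 2.4 MHz.
2.4 MHz ≤ fs/2 = 3.1 MHz, appears at 2.4 MHz.
1.5 MHz ≤ fs/2 = 3.1 MHz, passes unchanged.
4.85 MHz > fs/2 = 3.1 MHz, folds to fs − 4.85 MHz = 1.35 MHz.
10 MHz mod fs = 3.8 MHz.
3.8 MHz > fs/2 = 3.1 MHz, folds to fs − 3.8 MHz = 2.4 MHz.
8.6 MHz and 10 MHz both map to 2.4 MHz.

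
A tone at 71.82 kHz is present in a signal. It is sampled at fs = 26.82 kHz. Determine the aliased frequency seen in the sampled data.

71.82 kHz mod fs = 18.18 kHz.
18.18 kHz > fs/2 = 13.41 kHz, folds to fs − 18.18 kHz = 8.64 kHz.

8.64 kHz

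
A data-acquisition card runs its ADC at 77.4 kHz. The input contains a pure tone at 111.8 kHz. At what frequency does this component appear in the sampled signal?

111.8 kHz mod fs = 34.4 kHz.
34.4 kHz ≤ fs/2 = 38.7 kHz, appears at 34.4 kHz.

34.4 kHz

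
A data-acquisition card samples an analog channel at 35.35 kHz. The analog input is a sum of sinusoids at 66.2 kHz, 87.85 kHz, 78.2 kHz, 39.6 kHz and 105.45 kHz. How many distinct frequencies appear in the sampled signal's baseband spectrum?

fs/2 = 17.675 kHz.
66.2 kHz mod fs = 30.85 kHz.
30.85 kHz > fs/2 = 17.675 kHz, folds to fs − 30.85 kHz = 4.5 kHz.
87.85 kHz mod fs = 17.15 kHz.
17.15 kHz ≤ fs/2 = 17.675 kHz, appears at 17.15 kHz.
78.2 kHz mod fs = 7.5 kHz.
7.5 kHz ≤ fs/2 = 17.675 kHz, appears at 7.5 kHz.
39.6 kHz mod fs = 4.25 kHz.
4.25 kHz ≤ fs/2 = 17.675 kHz, appears at 4.25 kHz.
105.45 kHz mod fs = 34.75 kHz.
34.75 kHz > fs/2 = 17.675 kHz, folds to fs − 34.75 kHz = 0.6 kHz.
Distinct values: {0.6 kHz, 4.25 kHz, 4.5 kHz, 7.5 kHz, 17.15 kHz} → 5.

5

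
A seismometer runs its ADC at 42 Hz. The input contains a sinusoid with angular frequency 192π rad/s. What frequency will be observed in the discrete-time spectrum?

12 Hz

ω = 192π rad/s → f = ω/(2π) = 96 Hz.
96 Hz mod fs = 12 Hz.
12 Hz ≤ fs/2 = 21 Hz, appears at 12 Hz.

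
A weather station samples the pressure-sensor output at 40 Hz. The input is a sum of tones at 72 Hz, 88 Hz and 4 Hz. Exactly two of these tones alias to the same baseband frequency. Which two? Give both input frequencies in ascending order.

fs/2 = 20 Hz.
72 Hz mod fs = 32 Hz.
32 Hz > fs/2 = 20 Hz, folds to fs − 32 Hz = 8 Hz.
88 Hz mod fs = 8 Hz.
8 Hz ≤ fs/2 = 20 Hz, appears at 8 Hz.
4 Hz ≤ fs/2 = 20 Hz, passes unchanged.
72 Hz and 88 Hz both map to 8 Hz.

72 Hz, 88 Hz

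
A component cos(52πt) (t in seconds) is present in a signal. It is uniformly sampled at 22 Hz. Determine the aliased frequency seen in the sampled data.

ω = 52π rad/s → f = ω/(2π) = 26 Hz.
26 Hz mod fs = 4 Hz.
4 Hz ≤ fs/2 = 11 Hz, appears at 4 Hz.

4 Hz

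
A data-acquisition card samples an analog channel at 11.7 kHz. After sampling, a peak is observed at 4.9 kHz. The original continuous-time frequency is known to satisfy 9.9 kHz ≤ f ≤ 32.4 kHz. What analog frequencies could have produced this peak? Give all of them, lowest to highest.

Frequencies that alias to 4.9 kHz are k·fs ± 4.9 kHz for integer k ≥ 0.
k=0: 4.9 kHz.
k=1: 6.8 kHz, 16.6 kHz.
k=2: 18.5 kHz, 28.3 kHz.
k=3: 30.2 kHz, 40 kHz.
k=4: 41.9 kHz, 51.7 kHz.
Within [9.9 kHz, 32.4 kHz]: 16.6 kHz, 18.5 kHz, 28.3 kHz, 30.2 kHz.

16.6 kHz, 18.5 kHz, 28.3 kHz, 30.2 kHz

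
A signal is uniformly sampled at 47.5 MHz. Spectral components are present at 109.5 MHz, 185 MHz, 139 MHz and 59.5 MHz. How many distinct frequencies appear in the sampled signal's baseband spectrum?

4

fs/2 = 23.75 MHz.
109.5 MHz mod fs = 14.5 MHz.
14.5 MHz ≤ fs/2 = 23.75 MHz, appears at 14.5 MHz.
185 MHz mod fs = 42.5 MHz.
42.5 MHz > fs/2 = 23.75 MHz, folds to fs − 42.5 MHz = 5 MHz.
139 MHz mod fs = 44 MHz.
44 MHz > fs/2 = 23.75 MHz, folds to fs − 44 MHz = 3.5 MHz.
59.5 MHz mod fs = 12 MHz.
12 MHz ≤ fs/2 = 23.75 MHz, appears at 12 MHz.
Distinct values: {3.5 MHz, 5 MHz, 12 MHz, 14.5 MHz} → 4.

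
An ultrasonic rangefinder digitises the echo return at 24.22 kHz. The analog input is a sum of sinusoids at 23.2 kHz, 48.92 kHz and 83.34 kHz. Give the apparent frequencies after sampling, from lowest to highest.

0.48 kHz, 1.02 kHz, 10.68 kHz

fs/2 = 12.11 kHz.
23.2 kHz > fs/2 = 12.11 kHz, folds to fs − 23.2 kHz = 1.02 kHz.
48.92 kHz mod fs = 0.48 kHz.
0.48 kHz ≤ fs/2 = 12.11 kHz, appears at 0.48 kHz.
83.34 kHz mod fs = 10.68 kHz.
10.68 kHz ≤ fs/2 = 12.11 kHz, appears at 10.68 kHz.
Distinct values: {0.48 kHz, 1.02 kHz, 10.68 kHz}.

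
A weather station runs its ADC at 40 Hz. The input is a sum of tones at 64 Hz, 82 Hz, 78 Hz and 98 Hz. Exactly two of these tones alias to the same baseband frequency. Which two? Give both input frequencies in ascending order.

fs/2 = 20 Hz.
64 Hz mod fs = 24 Hz.
24 Hz > fs/2 = 20 Hz, folds to fs − 24 Hz = 16 Hz.
82 Hz mod fs = 2 Hz.
2 Hz ≤ fs/2 = 20 Hz, appears at 2 Hz.
78 Hz mod fs = 38 Hz.
38 Hz > fs/2 = 20 Hz, folds to fs − 38 Hz = 2 Hz.
98 Hz mod fs = 18 Hz.
18 Hz ≤ fs/2 = 20 Hz, appears at 18 Hz.
78 Hz and 82 Hz both map to 2 Hz.

78 Hz, 82 Hz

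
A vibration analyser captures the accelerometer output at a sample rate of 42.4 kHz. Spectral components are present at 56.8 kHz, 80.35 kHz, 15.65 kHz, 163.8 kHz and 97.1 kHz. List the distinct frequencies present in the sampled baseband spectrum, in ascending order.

4.45 kHz, 5.8 kHz, 12.3 kHz, 14.4 kHz, 15.65 kHz

fs/2 = 21.2 kHz.
56.8 kHz mod fs = 14.4 kHz.
14.4 kHz ≤ fs/2 = 21.2 kHz, appears at 14.4 kHz.
80.35 kHz mod fs = 37.95 kHz.
37.95 kHz > fs/2 = 21.2 kHz, folds to fs − 37.95 kHz = 4.45 kHz.
15.65 kHz ≤ fs/2 = 21.2 kHz, passes unchanged.
163.8 kHz mod fs = 36.6 kHz.
36.6 kHz > fs/2 = 21.2 kHz, folds to fs − 36.6 kHz = 5.8 kHz.
97.1 kHz mod fs = 12.3 kHz.
12.3 kHz ≤ fs/2 = 21.2 kHz, appears at 12.3 kHz.
Distinct values: {4.45 kHz, 5.8 kHz, 12.3 kHz, 14.4 kHz, 15.65 kHz}.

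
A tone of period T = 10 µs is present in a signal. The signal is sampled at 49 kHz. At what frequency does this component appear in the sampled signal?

T = 10 µs → f = 1/T = 100 kHz.
100 kHz mod fs = 2 kHz.
2 kHz ≤ fs/2 = 24.5 kHz, appears at 2 kHz.

2 kHz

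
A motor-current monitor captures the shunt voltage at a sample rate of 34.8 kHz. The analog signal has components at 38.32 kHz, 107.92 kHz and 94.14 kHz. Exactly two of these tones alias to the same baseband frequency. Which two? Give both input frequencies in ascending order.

fs/2 = 17.4 kHz.
38.32 kHz mod fs = 3.52 kHz.
3.52 kHz ≤ fs/2 = 17.4 kHz, appears at 3.52 kHz.
107.92 kHz mod fs = 3.52 kHz.
3.52 kHz ≤ fs/2 = 17.4 kHz, appears at 3.52 kHz.
94.14 kHz mod fs = 24.54 kHz.
24.54 kHz > fs/2 = 17.4 kHz, folds to fs − 24.54 kHz = 10.26 kHz.
38.32 kHz and 107.92 kHz both map to 3.52 kHz.

38.32 kHz, 107.92 kHz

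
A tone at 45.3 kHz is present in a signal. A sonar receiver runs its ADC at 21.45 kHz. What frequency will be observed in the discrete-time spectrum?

2.4 kHz

45.3 kHz mod fs = 2.4 kHz.
2.4 kHz ≤ fs/2 = 10.725 kHz, appears at 2.4 kHz.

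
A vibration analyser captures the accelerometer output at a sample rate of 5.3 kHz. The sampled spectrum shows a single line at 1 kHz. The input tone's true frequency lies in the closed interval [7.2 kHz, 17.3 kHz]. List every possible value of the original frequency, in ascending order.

Frequencies that alias to 1 kHz are k·fs ± 1 kHz for integer k ≥ 0.
k=0: 1 kHz.
k=1: 4.3 kHz, 6.3 kHz.
k=2: 9.6 kHz, 11.6 kHz.
k=3: 14.9 kHz, 16.9 kHz.
k=4: 20.2 kHz, 22.2 kHz.
Within [7.2 kHz, 17.3 kHz]: 9.6 kHz, 11.6 kHz, 14.9 kHz, 16.9 kHz.

9.6 kHz, 11.6 kHz, 14.9 kHz, 16.9 kHz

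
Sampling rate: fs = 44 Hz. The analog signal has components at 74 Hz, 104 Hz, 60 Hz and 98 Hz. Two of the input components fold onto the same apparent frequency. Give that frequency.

fs/2 = 22 Hz.
74 Hz mod fs = 30 Hz.
30 Hz > fs/2 = 22 Hz, folds to fs − 30 Hz = 14 Hz.
104 Hz mod fs = 16 Hz.
16 Hz ≤ fs/2 = 22 Hz, appears at 16 Hz.
60 Hz mod fs = 16 Hz.
16 Hz ≤ fs/2 = 22 Hz, appears at 16 Hz.
98 Hz mod fs = 10 Hz.
10 Hz ≤ fs/2 = 22 Hz, appears at 10 Hz.
60 Hz and 104 Hz both map to 16 Hz.

16 Hz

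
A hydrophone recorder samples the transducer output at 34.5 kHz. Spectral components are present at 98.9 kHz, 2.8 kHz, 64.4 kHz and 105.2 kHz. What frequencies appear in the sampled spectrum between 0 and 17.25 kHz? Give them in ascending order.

fs/2 = 17.25 kHz.
98.9 kHz mod fs = 29.9 kHz.
29.9 kHz > fs/2 = 17.25 kHz, folds to fs − 29.9 kHz = 4.6 kHz.
2.8 kHz ≤ fs/2 = 17.25 kHz, passes unchanged.
64.4 kHz mod fs = 29.9 kHz.
29.9 kHz > fs/2 = 17.25 kHz, folds to fs − 29.9 kHz = 4.6 kHz.
105.2 kHz mod fs = 1.7 kHz.
1.7 kHz ≤ fs/2 = 17.25 kHz, appears at 1.7 kHz.
Distinct values: {1.7 kHz, 2.8 kHz, 4.6 kHz}.

1.7 kHz, 2.8 kHz, 4.6 kHz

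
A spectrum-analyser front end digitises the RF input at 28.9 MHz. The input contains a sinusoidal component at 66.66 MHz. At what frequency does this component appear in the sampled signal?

8.86 MHz

66.66 MHz mod fs = 8.86 MHz.
8.86 MHz ≤ fs/2 = 14.45 MHz, appears at 8.86 MHz.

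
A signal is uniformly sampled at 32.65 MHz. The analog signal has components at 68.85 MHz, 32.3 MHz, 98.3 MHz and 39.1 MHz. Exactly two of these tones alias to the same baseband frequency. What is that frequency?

fs/2 = 16.325 MHz.
68.85 MHz mod fs = 3.55 MHz.
3.55 MHz ≤ fs/2 = 16.325 MHz, appears at 3.55 MHz.
32.3 MHz > fs/2 = 16.325 MHz, folds to fs − 32.3 MHz = 0.35 MHz.
98.3 MHz mod fs = 0.35 MHz.
0.35 MHz ≤ fs/2 = 16.325 MHz, appears at 0.35 MHz.
39.1 MHz mod fs = 6.45 MHz.
6.45 MHz ≤ fs/2 = 16.325 MHz, appears at 6.45 MHz.
32.3 MHz and 98.3 MHz both map to 0.35 MHz.

0.35 MHz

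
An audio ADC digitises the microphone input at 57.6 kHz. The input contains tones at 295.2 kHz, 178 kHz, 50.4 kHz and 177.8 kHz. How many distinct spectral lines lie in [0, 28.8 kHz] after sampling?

fs/2 = 28.8 kHz.
295.2 kHz mod fs = 7.2 kHz.
7.2 kHz ≤ fs/2 = 28.8 kHz, appears at 7.2 kHz.
178 kHz mod fs = 5.2 kHz.
5.2 kHz ≤ fs/2 = 28.8 kHz, appears at 5.2 kHz.
50.4 kHz > fs/2 = 28.8 kHz, folds to fs − 50.4 kHz = 7.2 kHz.
177.8 kHz mod fs = 5 kHz.
5 kHz ≤ fs/2 = 28.8 kHz, appears at 5 kHz.
Distinct values: {5 kHz, 5.2 kHz, 7.2 kHz} → 3.

3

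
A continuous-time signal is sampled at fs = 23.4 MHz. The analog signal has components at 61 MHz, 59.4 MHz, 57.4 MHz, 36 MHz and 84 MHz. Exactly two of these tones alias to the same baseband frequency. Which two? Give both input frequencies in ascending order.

36 MHz, 59.4 MHz

fs/2 = 11.7 MHz.
61 MHz mod fs = 14.2 MHz.
14.2 MHz > fs/2 = 11.7 MHz, folds to fs − 14.2 MHz = 9.2 MHz.
59.4 MHz mod fs = 12.6 MHz.
12.6 MHz > fs/2 = 11.7 MHz, folds to fs − 12.6 MHz = 10.8 MHz.
57.4 MHz mod fs = 10.6 MHz.
10.6 MHz ≤ fs/2 = 11.7 MHz, appears at 10.6 MHz.
36 MHz mod fs = 12.6 MHz.
12.6 MHz > fs/2 = 11.7 MHz, folds to fs − 12.6 MHz = 10.8 MHz.
84 MHz mod fs = 13.8 MHz.
13.8 MHz > fs/2 = 11.7 MHz, folds to fs − 13.8 MHz = 9.6 MHz.
36 MHz and 59.4 MHz both map to 10.8 MHz.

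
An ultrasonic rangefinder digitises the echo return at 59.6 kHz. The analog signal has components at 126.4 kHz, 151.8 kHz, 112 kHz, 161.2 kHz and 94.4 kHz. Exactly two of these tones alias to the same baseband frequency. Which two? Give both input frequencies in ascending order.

fs/2 = 29.8 kHz.
126.4 kHz mod fs = 7.2 kHz.
7.2 kHz ≤ fs/2 = 29.8 kHz, appears at 7.2 kHz.
151.8 kHz mod fs = 32.6 kHz.
32.6 kHz > fs/2 = 29.8 kHz, folds to fs − 32.6 kHz = 27 kHz.
112 kHz mod fs = 52.4 kHz.
52.4 kHz > fs/2 = 29.8 kHz, folds to fs − 52.4 kHz = 7.2 kHz.
161.2 kHz mod fs = 42 kHz.
42 kHz > fs/2 = 29.8 kHz, folds to fs − 42 kHz = 17.6 kHz.
94.4 kHz mod fs = 34.8 kHz.
34.8 kHz > fs/2 = 29.8 kHz, folds to fs − 34.8 kHz = 24.8 kHz.
112 kHz and 126.4 kHz both map to 7.2 kHz.

112 kHz, 126.4 kHz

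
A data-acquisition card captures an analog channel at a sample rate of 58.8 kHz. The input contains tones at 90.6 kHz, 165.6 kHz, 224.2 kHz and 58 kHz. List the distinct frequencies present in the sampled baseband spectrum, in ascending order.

0.8 kHz, 10.8 kHz, 11 kHz, 27 kHz

fs/2 = 29.4 kHz.
90.6 kHz mod fs = 31.8 kHz.
31.8 kHz > fs/2 = 29.4 kHz, folds to fs − 31.8 kHz = 27 kHz.
165.6 kHz mod fs = 48 kHz.
48 kHz > fs/2 = 29.4 kHz, folds to fs − 48 kHz = 10.8 kHz.
224.2 kHz mod fs = 47.8 kHz.
47.8 kHz > fs/2 = 29.4 kHz, folds to fs − 47.8 kHz = 11 kHz.
58 kHz > fs/2 = 29.4 kHz, folds to fs − 58 kHz = 0.8 kHz.
Distinct values: {0.8 kHz, 10.8 kHz, 11 kHz, 27 kHz}.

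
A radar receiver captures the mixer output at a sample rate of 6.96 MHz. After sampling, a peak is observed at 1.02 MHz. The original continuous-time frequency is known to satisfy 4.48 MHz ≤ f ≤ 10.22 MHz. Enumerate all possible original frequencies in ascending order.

5.94 MHz, 7.98 MHz

Frequencies that alias to 1.02 MHz are k·fs ± 1.02 MHz for integer k ≥ 0.
k=0: 1.02 MHz.
k=1: 5.94 MHz, 7.98 MHz.
k=2: 12.9 MHz, 14.94 MHz.
Within [4.48 MHz, 10.22 MHz]: 5.94 MHz, 7.98 MHz.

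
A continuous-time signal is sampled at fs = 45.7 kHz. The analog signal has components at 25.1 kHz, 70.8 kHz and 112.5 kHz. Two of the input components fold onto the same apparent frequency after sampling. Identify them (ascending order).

fs/2 = 22.85 kHz.
25.1 kHz > fs/2 = 22.85 kHz, folds to fs − 25.1 kHz = 20.6 kHz.
70.8 kHz mod fs = 25.1 kHz.
25.1 kHz > fs/2 = 22.85 kHz, folds to fs − 25.1 kHz = 20.6 kHz.
112.5 kHz mod fs = 21.1 kHz.
21.1 kHz ≤ fs/2 = 22.85 kHz, appears at 21.1 kHz.
25.1 kHz and 70.8 kHz both map to 20.6 kHz.

25.1 kHz, 70.8 kHz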